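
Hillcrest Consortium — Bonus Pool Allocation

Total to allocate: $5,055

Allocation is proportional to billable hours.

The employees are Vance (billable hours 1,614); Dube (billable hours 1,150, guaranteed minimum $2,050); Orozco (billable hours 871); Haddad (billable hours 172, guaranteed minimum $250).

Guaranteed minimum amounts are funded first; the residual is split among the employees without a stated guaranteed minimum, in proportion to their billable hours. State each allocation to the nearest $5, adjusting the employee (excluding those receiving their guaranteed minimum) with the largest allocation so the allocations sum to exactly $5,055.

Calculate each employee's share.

Minimums first: Dube $2,050; Haddad $250. Residual $2,755.
Residual split over remaining billable hours 2,485: Vance 1,789.36 → $1,790; Orozco 965.64 → $965.

Vance: $1,790 | Dube: $2,050 | Orozco: $965 | Haddad: $250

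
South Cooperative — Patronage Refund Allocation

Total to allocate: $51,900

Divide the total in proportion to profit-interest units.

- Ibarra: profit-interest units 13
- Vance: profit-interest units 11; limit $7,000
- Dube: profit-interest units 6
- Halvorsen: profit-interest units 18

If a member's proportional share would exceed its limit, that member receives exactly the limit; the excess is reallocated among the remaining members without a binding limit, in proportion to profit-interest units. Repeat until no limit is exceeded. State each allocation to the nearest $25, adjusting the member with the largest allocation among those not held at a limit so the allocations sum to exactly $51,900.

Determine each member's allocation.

Ibarra: $15,775; Vance: $7,000; Dube: $7,275; Halvorsen: $21,850

Sum of profit-interest units: 48.
Proportional shares (ignoring caps): Ibarra 14,056.25; Vance 11,893.75; Dube 6,487.50; Halvorsen 19,462.50.
Held at cap: Vance ($7,000); remaining pool $44,900 reallocated over remaining profit-interest units 37.
Remaining shares: Ibarra 15,775.68 → $15,775; Dube 7,281.08 → $7,275; Halvorsen 21,843.24 → $21,850.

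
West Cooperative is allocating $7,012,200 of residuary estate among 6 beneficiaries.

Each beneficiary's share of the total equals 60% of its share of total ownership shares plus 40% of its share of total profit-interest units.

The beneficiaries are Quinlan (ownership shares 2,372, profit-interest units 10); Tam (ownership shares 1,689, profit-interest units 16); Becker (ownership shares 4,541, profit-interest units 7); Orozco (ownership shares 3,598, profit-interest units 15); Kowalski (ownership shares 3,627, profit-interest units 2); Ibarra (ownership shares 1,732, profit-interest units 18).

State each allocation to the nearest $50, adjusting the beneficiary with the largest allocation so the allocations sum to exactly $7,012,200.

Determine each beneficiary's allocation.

Quinlan: $980,850 | Tam: $1,064,650 | Becker: $1,376,800 | Orozco: $1,480,900 | Kowalski: $951,550 | Ibarra: $1,157,450

Ownership shares total 17,559; profit-interest units total 68.
Combined weights (60% ownership shares + 40% profit-interest units): Quinlan 0.1399; Tam 0.1518; Becker 0.1963; Orozco 0.2112; Kowalski 0.1357; Ibarra 0.1651.
Unrounded shares: Quinlan 980,838.35; Tam 1,064,673.83; Becker 1,376,808.73; Orozco 1,480,841.95; Kowalski 951,563.60; Ibarra 1,157,473.55.
After rounding ($50): Quinlan $980,850; Tam $1,064,650; Becker $1,376,800; Orozco $1,480,850; Kowalski $951,550; Ibarra $1,157,450. Sum = $7,012,150.
Difference $7,012,200 − $7,012,150 = +$50 applied to largest allocation (Orozco): Orozco becomes $1,480,900.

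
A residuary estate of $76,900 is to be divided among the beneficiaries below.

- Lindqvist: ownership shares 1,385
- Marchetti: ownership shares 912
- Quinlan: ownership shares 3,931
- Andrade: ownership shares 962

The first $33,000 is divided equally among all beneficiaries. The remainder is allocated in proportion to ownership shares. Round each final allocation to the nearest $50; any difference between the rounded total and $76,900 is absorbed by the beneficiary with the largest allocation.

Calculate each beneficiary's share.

Equal tier: $33,000 ÷ 4 = $8,250 apiece.
Remainder $43,900 by ownership shares (total 7,190): Lindqvist 8,456.40 → $8,450; Marchetti 5,568.40 → $5,550; Quinlan 24,001.52 → $24,000; Andrade 5,873.69 → $5,850.
Rounding difference +$50 on remainder applied to Quinlan.
Totals: Lindqvist $8,250 + $8,450 = $16,700; Marchetti $8,250 + $5,550 = $13,800; Quinlan $8,250 + $24,050 = $32,300; Andrade $8,250 + $5,850 = $14,100.

Lindqvist: $16,700 · Marchetti: $13,800 · Quinlan: $32,300 · Andrade: $14,100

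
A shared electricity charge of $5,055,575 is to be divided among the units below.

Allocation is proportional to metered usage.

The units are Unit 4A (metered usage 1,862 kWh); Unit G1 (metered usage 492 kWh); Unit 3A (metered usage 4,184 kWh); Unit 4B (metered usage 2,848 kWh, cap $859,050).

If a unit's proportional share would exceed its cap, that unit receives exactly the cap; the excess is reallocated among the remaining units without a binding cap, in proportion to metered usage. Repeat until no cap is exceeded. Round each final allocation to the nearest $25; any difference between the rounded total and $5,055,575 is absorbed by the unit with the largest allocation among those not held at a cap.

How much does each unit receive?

Unit 4A: $1,195,150 | Unit G1: $315,800 | Unit 3A: $2,685,575 | Unit 4B: $859,050

Combined metered usage = 9,386.
Proportional shares (ignoring caps): Unit 4A 1,002,927.83; Unit G1 265,005.64; Unit 3A 2,253,625.17; Unit 4B 1,534,016.36.
Held at cap: Unit 4B ($859,050); remaining pool $4,196,525 reallocated over remaining metered usage 6,538.
Shares after redistribution: Unit 4A 1,195,155.94 → $1,195,150; Unit G1 315,798.46 → $315,800; Unit 3A 2,685,570.60 → $2,685,575.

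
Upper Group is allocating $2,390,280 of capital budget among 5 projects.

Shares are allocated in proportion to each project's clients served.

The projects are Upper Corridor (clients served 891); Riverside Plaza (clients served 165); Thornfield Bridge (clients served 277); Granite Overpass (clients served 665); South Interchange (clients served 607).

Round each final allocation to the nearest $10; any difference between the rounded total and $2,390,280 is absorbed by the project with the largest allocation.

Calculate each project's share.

Upper Corridor: $817,550 · Riverside Plaza: $151,400 · Thornfield Bridge: $254,170 · Granite Overpass: $610,190 · South Interchange: $556,970

Clients served total: 2,605.
Pro-rata amounts: Upper Corridor 891/2,605 × $2,390,280 = 817,558.34; Riverside Plaza 165/2,605 × $2,390,280 = 151,399.69; Thornfield Bridge 277/2,605 × $2,390,280 = 254,167.97; Granite Overpass 665/2,605 × $2,390,280 = 610,186.64; South Interchange 607/2,605 × $2,390,280 = 556,967.36.
Rounded to nearest $10: Upper Corridor $817,560; Riverside Plaza $151,400; Thornfield Bridge $254,170; Granite Overpass $610,190; South Interchange $556,970. Sum = $2,390,290.
Difference $2,390,280 − $2,390,290 = −$10 applied to largest allocation (Upper Corridor): Upper Corridor becomes $817,550.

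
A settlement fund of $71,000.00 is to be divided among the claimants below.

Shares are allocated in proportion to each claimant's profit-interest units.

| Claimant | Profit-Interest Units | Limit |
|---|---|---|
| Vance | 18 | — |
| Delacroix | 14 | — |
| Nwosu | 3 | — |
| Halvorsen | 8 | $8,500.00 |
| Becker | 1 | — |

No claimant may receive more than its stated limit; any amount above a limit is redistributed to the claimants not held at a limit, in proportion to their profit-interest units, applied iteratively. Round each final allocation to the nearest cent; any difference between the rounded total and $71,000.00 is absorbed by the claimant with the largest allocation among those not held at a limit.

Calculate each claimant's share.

Vance: $31,250.00 | Delacroix: $24,305.56 | Nwosu: $5,208.33 | Halvorsen: $8,500.00 | Becker: $1,736.11

Combined profit-interest units = 44.
Unconstrained shares: Vance 29,045.4545; Delacroix 22,590.9091; Nwosu 4,840.9091; Halvorsen 12,909.0909; Becker 1,613.6364.
Held at cap: Halvorsen ($8,500.00); remaining pool $62,500.00 reallocated over remaining profit-interest units 36.
Shares after redistribution: Vance 31,250.0000 → $31,250.00; Delacroix 24,305.5556 → $24,305.56; Nwosu 5,208.3333 → $5,208.33; Becker 1,736.1111 → $1,736.11.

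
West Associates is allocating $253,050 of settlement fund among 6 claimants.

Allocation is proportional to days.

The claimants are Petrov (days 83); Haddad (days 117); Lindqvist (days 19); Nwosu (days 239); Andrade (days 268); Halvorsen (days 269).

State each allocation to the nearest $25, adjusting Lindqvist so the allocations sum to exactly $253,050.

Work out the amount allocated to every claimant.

Petrov: $21,100 | Haddad: $29,750 | Lindqvist: $4,850 | Nwosu: $60,775 | Andrade: $68,150 | Halvorsen: $68,425

Combined days = 995.
Pro-rata amounts: Petrov 83/995 × $253,050 = 21,108.69; Haddad 117/995 × $253,050 = 29,755.63; Lindqvist 19/995 × $253,050 = 4,832.11; Nwosu 239/995 × $253,050 = 60,782.86; Andrade 268/995 × $253,050 = 68,158.19; Halvorsen 269/995 × $253,050 = 68,412.51.
Rounded to nearest $25: Petrov $21,100; Haddad $29,750; Lindqvist $4,825; Nwosu $60,775; Andrade $68,150; Halvorsen $68,425. Sum = $253,025.
Difference $253,050 − $253,025 = +$25 applied to Lindqvist: Lindqvist becomes $4,850.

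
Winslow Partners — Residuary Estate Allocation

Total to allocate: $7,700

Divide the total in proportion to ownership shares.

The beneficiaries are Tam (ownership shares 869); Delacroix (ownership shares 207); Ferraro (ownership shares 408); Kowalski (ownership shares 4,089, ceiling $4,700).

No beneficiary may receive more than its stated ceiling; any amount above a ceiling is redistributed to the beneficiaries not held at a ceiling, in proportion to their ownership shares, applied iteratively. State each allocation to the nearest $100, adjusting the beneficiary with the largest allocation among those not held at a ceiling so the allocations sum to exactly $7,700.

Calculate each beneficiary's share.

Tam: $1,800 · Delacroix: $400 · Ferraro: $800 · Kowalski: $4,700

Ownership shares total: 5,573.
Unconstrained shares: Tam 1,200.66; Delacroix 286.00; Ferraro 563.72; Kowalski 5,649.61.
Capped: Kowalski ($4,700); remaining pool $3,000 reallocated over remaining ownership shares 1,484.
Shares after redistribution: Tam 1,756.74 → $1,800; Delacroix 418.46 → $400; Ferraro 824.80 → $800.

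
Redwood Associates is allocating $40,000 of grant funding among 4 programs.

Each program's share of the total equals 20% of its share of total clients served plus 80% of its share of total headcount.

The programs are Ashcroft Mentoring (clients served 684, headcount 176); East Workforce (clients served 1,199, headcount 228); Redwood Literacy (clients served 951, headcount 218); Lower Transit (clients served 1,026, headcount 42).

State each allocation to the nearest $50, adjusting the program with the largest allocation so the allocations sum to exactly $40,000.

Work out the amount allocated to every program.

Clients served total 3,860; headcount total 664.
Combined weights (20% clients served + 80% headcount): Ashcroft Mentoring 0.2475; East Workforce 0.3368; Redwood Literacy 0.3119; Lower Transit 0.1038.
Pro-rata amounts: Ashcroft Mentoring 9,899.54; East Workforce 13,472.93; Redwood Literacy 12,477.01; Lower Transit 4,150.52.
After rounding ($50): Ashcroft Mentoring $9,900; East Workforce $13,450; Redwood Literacy $12,500; Lower Transit $4,150. Sum = $40,000.
Rounded total matches; no reconciliation needed.

Ashcroft Mentoring: $9,900 · East Workforce: $13,450 · Redwood Literacy: $12,500 · Lower Transit: $4,150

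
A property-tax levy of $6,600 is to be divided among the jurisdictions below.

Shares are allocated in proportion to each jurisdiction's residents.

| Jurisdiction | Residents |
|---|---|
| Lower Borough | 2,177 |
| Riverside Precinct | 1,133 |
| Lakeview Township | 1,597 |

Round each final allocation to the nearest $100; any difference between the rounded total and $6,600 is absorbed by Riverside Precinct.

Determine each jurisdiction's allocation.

Lower Borough: $2,900; Riverside Precinct: $1,600; Lakeview Township: $2,100

Total residents = 4,907.
Unrounded shares: Lower Borough 2,177/4,907 × $6,600 = 2,928.10; Riverside Precinct 1,133/4,907 × $6,600 = 1,523.90; Lakeview Township 1,597/4,907 × $6,600 = 2,147.99.
After rounding ($100): Lower Borough $2,900; Riverside Precinct $1,500; Lakeview Township $2,100. Sum = $6,500.
Difference $6,600 − $6,500 = +$100 applied to Riverside Precinct: Riverside Precinct becomes $1,600.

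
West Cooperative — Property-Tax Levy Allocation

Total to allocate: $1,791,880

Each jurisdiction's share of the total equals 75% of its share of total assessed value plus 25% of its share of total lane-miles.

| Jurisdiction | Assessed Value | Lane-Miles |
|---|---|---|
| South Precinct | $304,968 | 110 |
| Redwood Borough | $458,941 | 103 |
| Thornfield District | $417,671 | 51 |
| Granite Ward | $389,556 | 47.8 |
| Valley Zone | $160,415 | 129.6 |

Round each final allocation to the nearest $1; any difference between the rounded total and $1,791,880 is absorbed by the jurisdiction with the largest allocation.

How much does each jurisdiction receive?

Totals — assessed value 1,731,551, lane-miles 441.4.
Combined weights (75% assessed value + 25% lane-miles): South Precinct 0.1944; Redwood Borough 0.2571; Thornfield District 0.2098; Granite Ward 0.1958; Valley Zone 0.1429.
Raw shares: South Precinct 348,332.34; Redwood Borough 460,731.33; Thornfield District 375,926.42; Granite Ward 350,857.87; Valley Zone 256,032.04.
After rounding ($1): South Precinct $348,332; Redwood Borough $460,731; Thornfield District $375,926; Granite Ward $350,858; Valley Zone $256,032. Sum = $1,791,879.
Difference $1,791,880 − $1,791,879 = +$1 applied to largest allocation (Redwood Borough): Redwood Borough becomes $460,732.

South Precinct: $348,332; Redwood Borough: $460,732; Thornfield District: $375,926; Granite Ward: $350,858; Valley Zone: $256,032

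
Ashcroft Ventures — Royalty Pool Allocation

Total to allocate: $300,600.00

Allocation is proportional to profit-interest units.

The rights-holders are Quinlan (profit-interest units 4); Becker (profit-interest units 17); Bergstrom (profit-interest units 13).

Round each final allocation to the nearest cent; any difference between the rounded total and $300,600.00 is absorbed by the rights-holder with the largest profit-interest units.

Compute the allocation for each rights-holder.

Total profit-interest units = 4 + 17 + 13 = 34.
Raw shares: Quinlan 35,364.7059; Becker 150,300.0000; Bergstrom 114,935.2941.
Rounded to nearest cent: Quinlan $35,364.71; Becker $150,300.00; Bergstrom $114,935.29. Sum = $300,600.00.
No rounding difference to absorb.

Quinlan: $35,364.71 · Becker: $150,300.00 · Bergstrom: $114,935.29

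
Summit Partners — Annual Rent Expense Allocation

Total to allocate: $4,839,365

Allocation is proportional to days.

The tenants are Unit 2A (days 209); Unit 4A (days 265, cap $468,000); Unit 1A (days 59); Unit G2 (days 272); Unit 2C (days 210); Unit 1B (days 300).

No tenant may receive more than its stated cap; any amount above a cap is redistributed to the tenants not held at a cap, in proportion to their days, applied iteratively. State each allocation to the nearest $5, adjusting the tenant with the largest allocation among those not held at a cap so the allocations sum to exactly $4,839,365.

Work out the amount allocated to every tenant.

Unit 2A: $870,110; Unit 4A: $468,000; Unit 1A: $245,630; Unit G2: $1,132,390; Unit 2C: $874,275; Unit 1B: $1,248,960

Total days = 1,315.
Pro-rata shares before constraints: Unit 2A 769,146.22; Unit 4A 975,233.25; Unit 1A 217,127.40; Unit G2 1,000,994.13; Unit 2C 772,826.35; Unit 1B 1,104,037.64.
Held at cap: Unit 4A ($468,000); residual $4,371,365 reallocated over remaining days 1,050.
Remaining shares: Unit 2A 870,109.80 → $870,110; Unit 1A 245,629.08 → $245,630; Unit G2 1,132,391.70 → $1,132,390; Unit 2C 874,273.00 → $874,275; Unit 1B 1,248,961.43 → $1,248,960.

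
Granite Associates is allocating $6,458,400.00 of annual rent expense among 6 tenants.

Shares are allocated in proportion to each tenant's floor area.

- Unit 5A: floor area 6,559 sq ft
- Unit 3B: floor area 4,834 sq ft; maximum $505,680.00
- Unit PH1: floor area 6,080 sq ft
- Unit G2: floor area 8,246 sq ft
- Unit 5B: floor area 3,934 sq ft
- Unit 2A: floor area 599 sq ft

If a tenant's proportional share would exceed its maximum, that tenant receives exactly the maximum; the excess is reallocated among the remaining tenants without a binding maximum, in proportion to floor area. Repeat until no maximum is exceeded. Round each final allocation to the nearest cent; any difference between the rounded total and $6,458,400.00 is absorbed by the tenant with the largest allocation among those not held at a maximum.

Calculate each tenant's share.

Total floor area = 30,252.
Proportional shares (ignoring caps): Unit 5A 1,400,259.3415; Unit 3B 1,031,994.7640; Unit PH1 1,297,999.2067; Unit G2 1,760,411.4240; Unit 5B 839,856.7235; Unit 2A 127,878.5403.
Held at cap: Unit 3B ($505,680.00); remaining pool $5,952,720.00 reallocated over remaining floor area 25,418.
Redistributed shares: Unit 5A 1,536,072.4872 → $1,536,072.49; Unit PH1 1,423,893.9964 → $1,423,894.00; Unit G2 1,931,156.2326 → $1,931,156.23; Unit 5B 921,315.6220 → $921,315.62; Unit 2A 140,281.6618 → $140,281.66.

Unit 5A: $1,536,072.49 | Unit 3B: $505,680.00 | Unit PH1: $1,423,894.00 | Unit G2: $1,931,156.23 | Unit 5B: $921,315.62 | Unit 2A: $140,281.66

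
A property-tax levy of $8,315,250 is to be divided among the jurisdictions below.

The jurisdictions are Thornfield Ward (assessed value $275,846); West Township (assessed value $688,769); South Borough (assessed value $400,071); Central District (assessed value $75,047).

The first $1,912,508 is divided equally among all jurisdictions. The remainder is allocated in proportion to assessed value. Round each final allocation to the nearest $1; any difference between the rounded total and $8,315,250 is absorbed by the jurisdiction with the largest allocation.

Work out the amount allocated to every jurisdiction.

First tranche $1,912,508 split equally: $478,127 each.
Remainder $6,402,742 by assessed value (total 1,439,733): Thornfield Ward 1,226,734.94 → $1,226,735; West Township 3,063,075.03 → $3,063,075; South Borough 1,779,185.03 → $1,779,185; Central District 333,747.01 → $333,747.
Totals: Thornfield Ward $478,127 + $1,226,735 = $1,704,862; West Township $478,127 + $3,063,075 = $3,541,202; South Borough $478,127 + $1,779,185 = $2,257,312; Central District $478,127 + $333,747 = $811,874.

Thornfield Ward: $1,704,862; West Township: $3,541,202; South Borough: $2,257,312; Central District: $811,874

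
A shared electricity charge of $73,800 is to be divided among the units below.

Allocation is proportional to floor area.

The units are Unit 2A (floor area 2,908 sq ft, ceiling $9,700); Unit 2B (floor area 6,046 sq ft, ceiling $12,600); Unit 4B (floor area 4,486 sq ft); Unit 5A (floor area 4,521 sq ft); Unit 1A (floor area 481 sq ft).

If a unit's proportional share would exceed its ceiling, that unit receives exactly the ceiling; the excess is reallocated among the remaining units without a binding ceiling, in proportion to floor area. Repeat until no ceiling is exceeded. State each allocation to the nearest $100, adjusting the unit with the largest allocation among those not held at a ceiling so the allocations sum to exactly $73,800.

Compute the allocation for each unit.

Sum of floor area: 18,442.
Proportional shares (ignoring caps): Unit 2A 11,637.05; Unit 2B 24,194.49; Unit 4B 17,951.78; Unit 5A 18,091.84; Unit 1A 1,924.83.
Capped: Unit 2A ($9,700), Unit 2B ($12,600); balance $51,500 reallocated over remaining floor area 9,488.
Shares after redistribution: Unit 4B 24,349.60 → $24,300; Unit 5A 24,539.58 → $24,500; Unit 1A 2,610.82 → $2,600.
Rounding difference +$100 applied to Unit 5A → $24,600.

Unit 2A: $9,700; Unit 2B: $12,600; Unit 4B: $24,300; Unit 5A: $24,600; Unit 1A: $2,600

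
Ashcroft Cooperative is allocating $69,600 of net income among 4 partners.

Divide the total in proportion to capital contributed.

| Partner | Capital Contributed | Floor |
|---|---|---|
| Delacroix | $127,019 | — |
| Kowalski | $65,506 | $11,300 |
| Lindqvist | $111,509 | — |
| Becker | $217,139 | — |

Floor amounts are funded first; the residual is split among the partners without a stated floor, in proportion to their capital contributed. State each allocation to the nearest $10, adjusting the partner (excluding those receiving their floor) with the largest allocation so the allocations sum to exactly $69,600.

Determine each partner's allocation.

Guaranteed amounts: Kowalski $11,300. Remaining pool $58,300.
Remaining pool split over remaining capital contributed 455,667: Delacroix 16,251.36 → $16,250; Lindqvist 14,266.94 → $14,270; Becker 27,781.70 → $27,780.

Delacroix: $16,250 · Kowalski: $11,300 · Lindqvist: $14,270 · Becker: $27,780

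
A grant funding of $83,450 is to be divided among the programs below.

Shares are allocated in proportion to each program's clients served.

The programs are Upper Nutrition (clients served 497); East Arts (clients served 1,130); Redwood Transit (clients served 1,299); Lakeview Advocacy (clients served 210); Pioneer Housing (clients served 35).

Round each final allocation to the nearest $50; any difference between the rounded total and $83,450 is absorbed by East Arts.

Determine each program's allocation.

Upper Nutrition: $13,100 · East Arts: $29,700 · Redwood Transit: $34,200 · Lakeview Advocacy: $5,550 · Pioneer Housing: $900

Combined clients served = 3,171.
Unrounded shares: Upper Nutrition 497/3,171 × $83,450 = 13,079.36; East Arts 1,130/3,171 × $83,450 = 29,737.78; Redwood Transit 1,299/3,171 × $83,450 = 34,185.29; Lakeview Advocacy 210/3,171 × $83,450 = 5,526.49; Pioneer Housing 35/3,171 × $83,450 = 921.08.
After rounding ($50): Upper Nutrition $13,100; East Arts $29,750; Redwood Transit $34,200; Lakeview Advocacy $5,550; Pioneer Housing $900. Sum = $83,500.
Difference $83,450 − $83,500 = −$50 applied to East Arts: East Arts becomes $29,700.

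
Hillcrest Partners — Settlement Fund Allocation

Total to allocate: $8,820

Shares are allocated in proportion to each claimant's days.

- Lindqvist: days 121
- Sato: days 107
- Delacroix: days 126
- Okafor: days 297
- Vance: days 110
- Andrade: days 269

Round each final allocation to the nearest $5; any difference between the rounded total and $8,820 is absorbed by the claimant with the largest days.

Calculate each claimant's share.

Lindqvist: $1,035; Sato: $915; Delacroix: $1,080; Okafor: $2,545; Vance: $940; Andrade: $2,305

Combined days = 121 + 107 + 126 + 297 + 110 + 269 = 1,030.
Proportional shares: Lindqvist 1,036.14; Sato 916.25; Delacroix 1,078.95; Okafor 2,543.24; Vance 941.94; Andrade 2,303.48.
Rounded to nearest $5: Lindqvist $1,035; Sato $915; Delacroix $1,080; Okafor $2,545; Vance $940; Andrade $2,305. Sum = $8,820.
Rounded total matches; no reconciliation needed.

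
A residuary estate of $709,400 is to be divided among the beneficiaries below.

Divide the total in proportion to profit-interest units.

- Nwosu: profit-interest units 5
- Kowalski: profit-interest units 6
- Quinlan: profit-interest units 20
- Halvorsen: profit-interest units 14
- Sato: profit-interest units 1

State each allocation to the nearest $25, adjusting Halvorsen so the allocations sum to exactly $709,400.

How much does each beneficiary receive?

Nwosu: $77,100 | Kowalski: $92,525 | Quinlan: $308,425 | Halvorsen: $215,925 | Sato: $15,425

Total profit-interest units = 46.
Raw shares: Nwosu 5/46 × $709,400 = 77,108.70; Kowalski 6/46 × $709,400 = 92,530.43; Quinlan 20/46 × $709,400 = 308,434.78; Halvorsen 14/46 × $709,400 = 215,904.35; Sato 1/46 × $709,400 = 15,421.74.
At nearest $25: Nwosu $77,100; Kowalski $92,525; Quinlan $308,425; Halvorsen $215,900; Sato $15,425. Sum = $709,375.
Difference $709,400 − $709,375 = +$25 applied to Halvorsen: Halvorsen becomes $215,925.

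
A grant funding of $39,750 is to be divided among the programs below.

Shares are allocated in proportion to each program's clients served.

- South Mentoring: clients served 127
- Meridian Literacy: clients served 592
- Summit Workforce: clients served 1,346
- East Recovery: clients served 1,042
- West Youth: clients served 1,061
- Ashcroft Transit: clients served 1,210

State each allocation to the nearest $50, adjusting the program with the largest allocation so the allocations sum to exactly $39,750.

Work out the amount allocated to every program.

Total clients served = 5,378.
Raw shares: South Mentoring 127/5,378 × $39,750 = 938.69; Meridian Literacy 592/5,378 × $39,750 = 4,375.60; Summit Workforce 1,346/5,378 × $39,750 = 9,948.59; East Recovery 1,042/5,378 × $39,750 = 7,701.65; West Youth 1,061/5,378 × $39,750 = 7,842.09; Ashcroft Transit 1,210/5,378 × $39,750 = 8,943.38.
Rounded to nearest $50: South Mentoring $950; Meridian Literacy $4,400; Summit Workforce $9,950; East Recovery $7,700; West Youth $7,850; Ashcroft Transit $8,950. Sum = $39,800.
Difference $39,750 − $39,800 = −$50 applied to largest allocation (Summit Workforce): Summit Workforce becomes $9,900.

South Mentoring: $950; Meridian Literacy: $4,400; Summit Workforce: $9,900; East Recovery: $7,700; West Youth: $7,850; Ashcroft Transit: $8,950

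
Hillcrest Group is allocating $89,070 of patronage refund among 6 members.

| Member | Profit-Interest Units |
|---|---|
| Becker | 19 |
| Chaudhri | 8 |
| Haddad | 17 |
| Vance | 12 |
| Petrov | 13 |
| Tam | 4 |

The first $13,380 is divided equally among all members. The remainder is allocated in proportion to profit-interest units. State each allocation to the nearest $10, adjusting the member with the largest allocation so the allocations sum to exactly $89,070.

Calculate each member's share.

Becker: $21,930 | Chaudhri: $10,520 | Haddad: $19,860 | Vance: $14,670 | Petrov: $15,710 | Tam: $6,380

Equal tier: $13,380 ÷ 6 = $2,230 apiece.
Remainder $75,690 by profit-interest units (total 73): Becker 19,700.14 → $19,700; Chaudhri 8,294.79 → $8,290; Haddad 17,626.44 → $17,630; Vance 12,442.19 → $12,440; Petrov 13,479.04 → $13,480; Tam 4,147.40 → $4,150.
Totals: Becker $2,230 + $19,700 = $21,930; Chaudhri $2,230 + $8,290 = $10,520; Haddad $2,230 + $17,630 = $19,860; Vance $2,230 + $12,440 = $14,670; Petrov $2,230 + $13,480 = $15,710; Tam $2,230 + $4,150 = $6,380.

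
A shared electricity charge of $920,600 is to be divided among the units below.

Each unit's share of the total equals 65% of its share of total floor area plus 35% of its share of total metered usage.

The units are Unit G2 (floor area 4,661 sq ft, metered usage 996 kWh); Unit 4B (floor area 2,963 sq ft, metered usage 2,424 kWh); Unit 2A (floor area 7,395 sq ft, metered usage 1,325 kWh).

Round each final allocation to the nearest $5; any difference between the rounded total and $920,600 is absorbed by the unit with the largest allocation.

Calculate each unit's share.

Unit G2: $253,340; Unit 4B: $282,655; Unit 2A: $384,605

Totals — floor area 15,019, metered usage 4,745.
Blended shares (65% floor area + 35% metered usage): Unit G2 0.2752; Unit 4B 0.3070; Unit 2A 0.4178.
Unrounded shares: Unit G2 253,338.04; Unit 4B 282,654.55; Unit 2A 384,607.41.
After rounding ($5): Unit G2 $253,340; Unit 4B $282,655; Unit 2A $384,605. Sum = $920,600.
No rounding difference to absorb.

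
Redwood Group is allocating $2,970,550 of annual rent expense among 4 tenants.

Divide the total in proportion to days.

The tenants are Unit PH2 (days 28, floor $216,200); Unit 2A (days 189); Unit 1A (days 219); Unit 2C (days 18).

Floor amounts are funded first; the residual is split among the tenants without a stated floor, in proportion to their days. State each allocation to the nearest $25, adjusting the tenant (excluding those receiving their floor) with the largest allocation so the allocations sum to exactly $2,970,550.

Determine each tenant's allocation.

Unit PH2: $216,200 · Unit 2A: $1,222,000 · Unit 1A: $1,415,975 · Unit 2C: $116,375

Guaranteed amounts: Unit PH2 $216,200. Residual $2,754,350.
Residual split over remaining days 426: Unit 2A 1,222,000.35 → $1,222,000; Unit 1A 1,415,968.66 → $1,415,975; Unit 2C 116,380.99 → $116,375.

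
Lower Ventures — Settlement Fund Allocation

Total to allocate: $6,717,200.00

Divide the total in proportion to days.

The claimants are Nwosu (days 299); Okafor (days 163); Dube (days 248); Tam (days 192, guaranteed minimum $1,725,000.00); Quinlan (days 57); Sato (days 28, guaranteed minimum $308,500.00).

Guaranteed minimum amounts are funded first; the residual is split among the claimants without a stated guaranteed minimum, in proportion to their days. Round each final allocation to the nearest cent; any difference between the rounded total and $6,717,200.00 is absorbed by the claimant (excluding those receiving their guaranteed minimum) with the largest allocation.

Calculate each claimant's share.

Nwosu: $1,825,849.15 · Okafor: $995,362.58 · Dube: $1,514,416.69 · Tam: $1,725,000.00 · Quinlan: $348,071.58 · Sato: $308,500.00

Guaranteed amounts: Tam $1,725,000.00; Sato $308,500.00. Residual $4,683,700.00.
Residual split over remaining days 767: Nwosu 1,825,849.1525 → $1,825,849.15; Okafor 995,362.5815 → $995,362.58; Dube 1,514,416.6884 → $1,514,416.69; Quinlan 348,071.5776 → $348,071.58.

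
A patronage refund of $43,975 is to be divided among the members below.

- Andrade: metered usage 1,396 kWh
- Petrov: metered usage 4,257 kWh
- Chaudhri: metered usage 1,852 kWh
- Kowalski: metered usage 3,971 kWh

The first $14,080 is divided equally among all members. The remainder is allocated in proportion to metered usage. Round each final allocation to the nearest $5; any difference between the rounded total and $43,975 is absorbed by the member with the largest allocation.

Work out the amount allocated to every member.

$14,080 shared equally gives $3,520 per member.
Remainder $29,895 by metered usage (total 11,476): Andrade 3,636.58 → $3,635; Petrov 11,089.49 → $11,090; Chaudhri 4,824.46 → $4,825; Kowalski 10,344.46 → $10,345.
Totals: Andrade $3,520 + $3,635 = $7,155; Petrov $3,520 + $11,090 = $14,610; Chaudhri $3,520 + $4,825 = $8,345; Kowalski $3,520 + $10,345 = $13,865.

Andrade: $7,155 · Petrov: $14,610 · Chaudhri: $8,345 · Kowalski: $13,865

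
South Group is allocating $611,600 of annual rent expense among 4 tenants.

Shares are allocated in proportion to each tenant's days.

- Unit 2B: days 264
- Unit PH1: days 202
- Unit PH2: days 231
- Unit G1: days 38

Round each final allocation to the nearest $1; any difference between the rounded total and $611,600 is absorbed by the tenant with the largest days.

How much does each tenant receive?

Unit 2B: $219,677 | Unit PH1: $168,086 | Unit PH2: $192,217 | Unit G1: $31,620

Days total: 264 + 202 + 231 + 38 = 735.
Pro-rata amounts: Unit 2B 219,676.73; Unit PH1 168,085.99; Unit PH2 192,217.14; Unit G1 31,620.14.
After rounding ($1): Unit 2B $219,677; Unit PH1 $168,086; Unit PH2 $192,217; Unit G1 $31,620. Sum = $611,600.
Sum already equals the total — no adjustment.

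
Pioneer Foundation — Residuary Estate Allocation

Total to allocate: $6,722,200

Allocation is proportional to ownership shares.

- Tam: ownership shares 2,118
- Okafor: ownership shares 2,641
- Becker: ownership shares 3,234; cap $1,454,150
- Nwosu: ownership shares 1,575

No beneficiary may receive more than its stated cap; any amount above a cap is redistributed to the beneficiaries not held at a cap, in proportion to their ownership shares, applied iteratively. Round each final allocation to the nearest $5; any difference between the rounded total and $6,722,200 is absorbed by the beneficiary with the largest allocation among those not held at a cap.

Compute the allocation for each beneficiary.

Sum of ownership shares: 9,568.
Pro-rata shares before constraints: Tam 1,488,045.53; Okafor 1,855,490.20; Becker 2,272,114.84; Nwosu 1,106,549.44.
Cap binds for Becker ($1,454,150); residual $5,268,050 reallocated over remaining ownership shares 6,334.
Remaining shares: Tam 1,761,561.40 → $1,761,560; Okafor 2,196,545.63 → $2,196,545; Nwosu 1,309,942.97 → $1,309,945.

Tam: $1,761,560 · Okafor: $2,196,545 · Becker: $1,454,150 · Nwosu: $1,309,945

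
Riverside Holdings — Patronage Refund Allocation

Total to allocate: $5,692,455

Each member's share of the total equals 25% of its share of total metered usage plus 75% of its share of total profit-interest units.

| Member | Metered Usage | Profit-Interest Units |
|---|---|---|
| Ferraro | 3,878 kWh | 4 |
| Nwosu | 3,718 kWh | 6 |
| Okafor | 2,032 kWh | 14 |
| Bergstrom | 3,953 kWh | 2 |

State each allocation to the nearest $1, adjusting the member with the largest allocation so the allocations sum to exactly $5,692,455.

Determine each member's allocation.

Totals — metered usage 13,581, profit-interest units 26.
Combined weights (25% metered usage + 75% profit-interest units): Ferraro 0.1868; Nwosu 0.2415; Okafor 0.4413; Bergstrom 0.1305.
Unrounded shares: Ferraro 1,063,186.15; Nwosu 1,374,831.07; Okafor 2,511,803.47; Bergstrom 742,634.31.
Rounded to nearest $1: Ferraro $1,063,186; Nwosu $1,374,831; Okafor $2,511,803; Bergstrom $742,634. Sum = $5,692,454.
Difference $5,692,455 − $5,692,454 = +$1 applied to largest allocation (Okafor): Okafor becomes $2,511,804.

Ferraro: $1,063,186 · Nwosu: $1,374,831 · Okafor: $2,511,804 · Bergstrom: $742,634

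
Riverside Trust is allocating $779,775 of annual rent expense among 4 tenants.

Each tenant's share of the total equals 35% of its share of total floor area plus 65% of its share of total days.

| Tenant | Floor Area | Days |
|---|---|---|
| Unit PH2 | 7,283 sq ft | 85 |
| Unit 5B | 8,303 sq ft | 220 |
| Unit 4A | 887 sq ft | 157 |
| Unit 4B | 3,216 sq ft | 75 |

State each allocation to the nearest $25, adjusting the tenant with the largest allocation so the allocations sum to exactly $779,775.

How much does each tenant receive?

Unit PH2: $181,175 | Unit 5B: $322,750 | Unit 4A: $160,475 | Unit 4B: $115,375

Floor area total 19,689; days total 537.
Combined weights (35% floor area + 65% days): Unit PH2 0.2324; Unit 5B 0.4139; Unit 4A 0.2058; Unit 4B 0.1480.
Proportional shares: Unit PH2 181,182.36; Unit 5B 322,742.53; Unit 4A 160,481.54; Unit 4B 115,368.57.
After rounding ($25): Unit PH2 $181,175; Unit 5B $322,750; Unit 4A $160,475; Unit 4B $115,375. Sum = $779,775.
No rounding difference to absorb.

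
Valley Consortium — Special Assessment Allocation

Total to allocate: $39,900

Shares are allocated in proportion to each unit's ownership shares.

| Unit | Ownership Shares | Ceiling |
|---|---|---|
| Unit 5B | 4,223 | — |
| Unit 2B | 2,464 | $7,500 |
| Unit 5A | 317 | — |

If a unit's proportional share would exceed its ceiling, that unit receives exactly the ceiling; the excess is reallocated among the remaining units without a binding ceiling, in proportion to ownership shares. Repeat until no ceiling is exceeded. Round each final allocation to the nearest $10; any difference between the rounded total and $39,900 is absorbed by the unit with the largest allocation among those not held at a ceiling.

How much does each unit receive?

Unit 5B: $30,140; Unit 2B: $7,500; Unit 5A: $2,260

Combined ownership shares = 7,004.
Pro-rata shares before constraints: Unit 5B 24,057.35; Unit 2B 14,036.78; Unit 5A 1,805.87.
Capped: Unit 2B ($7,500); residual $32,400 reallocated over remaining ownership shares 4,540.
Redistributed shares: Unit 5B 30,137.71 → $30,140; Unit 5A 2,262.29 → $2,260.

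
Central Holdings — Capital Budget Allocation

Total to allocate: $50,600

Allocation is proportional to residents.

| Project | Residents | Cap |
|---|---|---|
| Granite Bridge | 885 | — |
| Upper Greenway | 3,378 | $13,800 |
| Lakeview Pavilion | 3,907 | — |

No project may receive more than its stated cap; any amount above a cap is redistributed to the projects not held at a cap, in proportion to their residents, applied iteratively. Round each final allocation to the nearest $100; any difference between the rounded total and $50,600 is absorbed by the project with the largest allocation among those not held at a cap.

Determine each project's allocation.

Total residents = 8,170.
Unconstrained shares: Granite Bridge 5,481.15; Upper Greenway 20,921.27; Lakeview Pavilion 24,197.58.
Capped: Upper Greenway ($13,800); residual $36,800 reallocated over remaining residents 4,792.
Remaining shares: Granite Bridge 6,796.33 → $6,800; Lakeview Pavilion 30,003.67 → $30,000.

Granite Bridge: $6,800 · Upper Greenway: $13,800 · Lakeview Pavilion: $30,000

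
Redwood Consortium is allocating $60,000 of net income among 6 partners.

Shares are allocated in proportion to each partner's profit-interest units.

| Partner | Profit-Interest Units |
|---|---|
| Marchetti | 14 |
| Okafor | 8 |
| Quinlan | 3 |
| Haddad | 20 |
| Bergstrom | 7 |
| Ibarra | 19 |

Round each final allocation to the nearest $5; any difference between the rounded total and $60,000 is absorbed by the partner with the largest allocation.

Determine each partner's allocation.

Total profit-interest units = 71.
Proportional shares: Marchetti 14/71 × $60,000 = 11,830.99; Okafor 8/71 × $60,000 = 6,760.56; Quinlan 3/71 × $60,000 = 2,535.21; Haddad 20/71 × $60,000 = 16,901.41; Bergstrom 7/71 × $60,000 = 5,915.49; Ibarra 19/71 × $60,000 = 16,056.34.
After rounding ($5): Marchetti $11,830; Okafor $6,760; Quinlan $2,535; Haddad $16,900; Bergstrom $5,915; Ibarra $16,055. Sum = $59,995.
Difference $60,000 − $59,995 = +$5 applied to largest allocation (Haddad): Haddad becomes $16,905.

Marchetti: $11,830 | Okafor: $6,760 | Quinlan: $2,535 | Haddad: $16,905 | Bergstrom: $5,915 | Ibarra: $16,055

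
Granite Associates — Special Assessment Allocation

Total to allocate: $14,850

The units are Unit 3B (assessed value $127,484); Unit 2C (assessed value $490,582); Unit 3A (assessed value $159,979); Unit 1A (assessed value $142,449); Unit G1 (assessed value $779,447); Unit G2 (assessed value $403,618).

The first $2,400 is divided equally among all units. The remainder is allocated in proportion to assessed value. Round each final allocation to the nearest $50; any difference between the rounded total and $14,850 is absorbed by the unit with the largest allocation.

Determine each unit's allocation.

Unit 3B: $1,150; Unit 2C: $3,300; Unit 3A: $1,350; Unit 1A: $1,250; Unit G1: $5,000; Unit G2: $2,800

Equal tier: $2,400 ÷ 6 = $400 apiece.
Remainder $12,450 by assessed value (total 2,103,559): Unit 3B 754.52 → $750; Unit 2C 2,903.53 → $2,900; Unit 3A 946.84 → $950; Unit 1A 843.09 → $850; Unit G1 4,613.19 → $4,600; Unit G2 2,388.83 → $2,400.
Totals: Unit 3B $400 + $750 = $1,150; Unit 2C $400 + $2,900 = $3,300; Unit 3A $400 + $950 = $1,350; Unit 1A $400 + $850 = $1,250; Unit G1 $400 + $4,600 = $5,000; Unit G2 $400 + $2,400 = $2,800.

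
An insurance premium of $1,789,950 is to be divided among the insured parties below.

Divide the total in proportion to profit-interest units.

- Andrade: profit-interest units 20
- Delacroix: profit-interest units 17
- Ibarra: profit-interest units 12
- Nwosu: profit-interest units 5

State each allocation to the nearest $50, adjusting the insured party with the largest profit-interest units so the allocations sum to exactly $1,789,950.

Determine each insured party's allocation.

Sum of profit-interest units: 20 + 17 + 12 + 5 = 54.
Raw shares: Andrade 662,944.44; Delacroix 563,502.78; Ibarra 397,766.67; Nwosu 165,736.11.
At nearest $50: Andrade $662,950; Delacroix $563,500; Ibarra $397,750; Nwosu $165,750. Sum = $1,789,950.
No rounding difference to absorb.

Andrade: $662,950; Delacroix: $563,500; Ibarra: $397,750; Nwosu: $165,750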